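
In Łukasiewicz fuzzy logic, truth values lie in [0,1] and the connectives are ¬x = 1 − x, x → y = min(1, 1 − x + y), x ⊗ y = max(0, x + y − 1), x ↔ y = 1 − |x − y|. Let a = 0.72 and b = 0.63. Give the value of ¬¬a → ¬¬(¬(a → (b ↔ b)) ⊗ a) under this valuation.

¬a = 1 − 0.72 = 0.28
¬¬a = 1 − 0.28 = 0.72
b ↔ b = 1 − |0.63 − 0.63| = 1 − 0.00 = 1.00
a → (b ↔ b) = min(1, 1 − 0.72 + 1.00) = min(1, 1.28) = 1.00
¬(a → (b ↔ b)) = 1 − 1.00 = 0.00
¬(a → (b ↔ b)) ⊗ a = max(0, 0.00 + 0.72 − 1) = max(0, -0.28) = 0.00
¬(¬(a → (b ↔ b)) ⊗ a) = 1 − 0.00 = 1.00
¬¬(¬(a → (b ↔ b)) ⊗ a) = 1 − 1.00 = 0.00
¬¬a → ¬¬(¬(a → (b ↔ b)) ⊗ a) = min(1, 1 − 0.72 + 0.00) = min(1, 0.28) = 0.28

0.28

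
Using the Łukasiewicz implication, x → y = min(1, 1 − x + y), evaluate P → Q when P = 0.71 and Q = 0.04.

0.33

P → Q = min(1, 1 − 0.71 + 0.04) = min(1, 0.33) = 0.33
For comparison, the Gödel implication (1 if x ≤ y else y) would give 0.04.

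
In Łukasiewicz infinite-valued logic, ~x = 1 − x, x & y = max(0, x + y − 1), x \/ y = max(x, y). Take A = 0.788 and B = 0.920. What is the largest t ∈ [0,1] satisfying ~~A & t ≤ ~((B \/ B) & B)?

0.372

~A = 1 − 0.788 = 0.212
~~A = 1 − 0.212 = 0.788
So the left factor is ~~A = 0.788.
B \/ B = max(0.920, 0.920) = 0.920
(B \/ B) & B = max(0, 0.920 + 0.920 − 1) = max(0, 0.840) = 0.840
~((B \/ B) & B) = 1 − 0.840 = 0.160
So the right-hand bound is ~((B \/ B) & B) = 0.160.
The residuum of the Łukasiewicz t-norm gives the supremum: min(1, 1 − 0.788 + 0.160).
1 − 0.788 + 0.160 = 0.372, so t = min(1, 0.372) = 0.372.
Check: 0.788 & 0.372 = max(0, 0.160) = 0.160 ≤ 0.160.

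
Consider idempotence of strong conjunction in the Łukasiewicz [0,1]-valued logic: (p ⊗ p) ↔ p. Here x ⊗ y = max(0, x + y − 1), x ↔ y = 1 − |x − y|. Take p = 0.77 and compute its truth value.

p ⊗ p = max(0, 0.77 + 0.77 − 1) = max(0, 0.54) = 0.54
(p ⊗ p) ↔ p = 1 − |0.54 − 0.77| = 1 − 0.23 = 0.77
(The value 0.77 < 1 shows this instance is not satisfied; fails in Ł∞ since a ⊗ a = max(0, 2a−1) ≠ a in general.)

0.77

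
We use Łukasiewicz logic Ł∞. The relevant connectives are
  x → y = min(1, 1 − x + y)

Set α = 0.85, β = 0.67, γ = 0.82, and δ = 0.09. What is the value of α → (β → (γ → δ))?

γ → δ = min(1, 1 − 0.82 + 0.09) = min(1, 0.27) = 0.27
β → (γ → δ) = min(1, 1 − 0.67 + 0.27) = min(1, 0.60) = 0.60
α → (β → (γ → δ)) = min(1, 1 − 0.85 + 0.60) = min(1, 0.75) = 0.75

0.75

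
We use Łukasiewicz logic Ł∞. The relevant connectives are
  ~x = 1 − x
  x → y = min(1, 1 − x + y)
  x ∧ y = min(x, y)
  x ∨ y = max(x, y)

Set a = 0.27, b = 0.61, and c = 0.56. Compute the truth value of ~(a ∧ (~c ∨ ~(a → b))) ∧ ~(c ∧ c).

0.44

~c = 1 − 0.56 = 0.44
a → b = min(1, 1 − 0.27 + 0.61) = min(1, 1.34) = 1.00
~(a → b) = 1 − 1.00 = 0.00
~c ∨ ~(a → b) = max(0.44, 0.00) = 0.44
a ∧ (~c ∨ ~(a → b)) = min(0.27, 0.44) = 0.27
~(a ∧ (~c ∨ ~(a → b))) = 1 − 0.27 = 0.73
c ∧ c = min(0.56, 0.56) = 0.56
~(c ∧ c) = 1 − 0.56 = 0.44
~(a ∧ (~c ∨ ~(a → b))) ∧ ~(c ∧ c) = min(0.73, 0.44) = 0.44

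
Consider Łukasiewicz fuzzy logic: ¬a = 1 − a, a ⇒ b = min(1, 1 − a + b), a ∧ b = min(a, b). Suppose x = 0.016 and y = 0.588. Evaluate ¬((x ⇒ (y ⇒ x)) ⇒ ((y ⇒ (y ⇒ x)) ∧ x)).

0.984

y ⇒ x = min(1, 1 − 0.588 + 0.016) = min(1, 0.428) = 0.428
x ⇒ (y ⇒ x) = min(1, 1 − 0.016 + 0.428) = min(1, 1.412) = 1.000
y ⇒ (y ⇒ x) = min(1, 1 − 0.588 + 0.428) = min(1, 0.840) = 0.840
(y ⇒ (y ⇒ x)) ∧ x = min(0.840, 0.016) = 0.016
(x ⇒ (y ⇒ x)) ⇒ ((y ⇒ (y ⇒ x)) ∧ x) = min(1, 1 − 1.000 + 0.016) = min(1, 0.016) = 0.016
¬((x ⇒ (y ⇒ x)) ⇒ ((y ⇒ (y ⇒ x)) ∧ x)) = 1 − 0.016 = 0.984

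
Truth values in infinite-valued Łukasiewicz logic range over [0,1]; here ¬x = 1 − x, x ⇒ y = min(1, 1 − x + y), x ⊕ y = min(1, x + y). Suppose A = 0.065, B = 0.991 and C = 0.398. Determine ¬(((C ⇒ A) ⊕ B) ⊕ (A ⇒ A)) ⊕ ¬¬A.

C ⇒ A = min(1, 1 − 0.398 + 0.065) = min(1, 0.667) = 0.667
(C ⇒ A) ⊕ B = min(1, 0.667 + 0.991) = min(1, 1.658) = 1.000
A ⇒ A = min(1, 1 − 0.065 + 0.065) = min(1, 1.000) = 1.000
((C ⇒ A) ⊕ B) ⊕ (A ⇒ A) = min(1, 1.000 + 1.000) = min(1, 2.000) = 1.000
¬(((C ⇒ A) ⊕ B) ⊕ (A ⇒ A)) = 1 − 1.000 = 0.000
¬A = 1 − 0.065 = 0.935
¬¬A = 1 − 0.935 = 0.065
¬(((C ⇒ A) ⊕ B) ⊕ (A ⇒ A)) ⊕ ¬¬A = min(1, 0.000 + 0.065) = min(1, 0.065) = 0.065

0.065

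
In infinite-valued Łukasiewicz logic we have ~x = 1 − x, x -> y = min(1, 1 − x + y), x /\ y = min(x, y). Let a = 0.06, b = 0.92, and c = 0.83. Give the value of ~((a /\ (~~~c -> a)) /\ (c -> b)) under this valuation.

~c = 1 − 0.83 = 0.17
~~c = 1 − 0.17 = 0.83
~~~c = 1 − 0.83 = 0.17
~~~c -> a = min(1, 1 − 0.17 + 0.06) = min(1, 0.89) = 0.89
a /\ (~~~c -> a) = min(0.06, 0.89) = 0.06
c -> b = min(1, 1 − 0.83 + 0.92) = min(1, 1.09) = 1.00
(a /\ (~~~c -> a)) /\ (c -> b) = min(0.06, 1.00) = 0.06
~((a /\ (~~~c -> a)) /\ (c -> b)) = 1 − 0.06 = 0.94

0.94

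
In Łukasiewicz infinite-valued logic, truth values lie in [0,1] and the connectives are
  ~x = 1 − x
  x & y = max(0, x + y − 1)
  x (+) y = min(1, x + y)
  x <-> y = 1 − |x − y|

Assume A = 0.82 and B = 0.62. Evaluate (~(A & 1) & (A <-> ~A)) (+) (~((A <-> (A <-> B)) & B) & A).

0.22

A & 1 = max(0, 0.82 + 1.00 − 1) = max(0, 0.82) = 0.82
~(A & 1) = 1 − 0.82 = 0.18
~A = 1 − 0.82 = 0.18
A <-> ~A = 1 − |0.82 − 0.18| = 1 − 0.64 = 0.36
~(A & 1) & (A <-> ~A) = max(0, 0.18 + 0.36 − 1) = max(0, -0.46) = 0.00
A <-> B = 1 − |0.82 − 0.62| = 1 − 0.20 = 0.80
A <-> (A <-> B) = 1 − |0.82 − 0.80| = 1 − 0.02 = 0.98
(A <-> (A <-> B)) & B = max(0, 0.98 + 0.62 − 1) = max(0, 0.60) = 0.60
~((A <-> (A <-> B)) & B) = 1 − 0.60 = 0.40
~((A <-> (A <-> B)) & B) & A = max(0, 0.40 + 0.82 − 1) = max(0, 0.22) = 0.22
(~(A & 1) & (A <-> ~A)) (+) (~((A <-> (A <-> B)) & B) & A) = min(1, 0.00 + 0.22) = min(1, 0.22) = 0.22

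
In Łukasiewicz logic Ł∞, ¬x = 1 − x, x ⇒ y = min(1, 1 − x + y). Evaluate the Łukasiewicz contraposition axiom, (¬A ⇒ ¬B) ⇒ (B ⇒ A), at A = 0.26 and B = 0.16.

1.00

¬A = 1 − 0.26 = 0.74
¬B = 1 − 0.16 = 0.84
¬A ⇒ ¬B = min(1, 1 − 0.74 + 0.84) = min(1, 1.10) = 1.00
B ⇒ A = min(1, 1 − 0.16 + 0.26) = min(1, 1.10) = 1.00
(¬A ⇒ ¬B) ⇒ (B ⇒ A) = min(1, 1 − 1.00 + 1.00) = min(1, 1.00) = 1.00
(As expected: an axiom of Ł∞, always 1.)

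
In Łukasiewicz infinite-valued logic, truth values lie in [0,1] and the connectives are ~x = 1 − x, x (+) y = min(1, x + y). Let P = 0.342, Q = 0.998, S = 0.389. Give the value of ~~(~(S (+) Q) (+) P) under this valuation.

0.342

S (+) Q = min(1, 0.389 + 0.998) = min(1, 1.387) = 1.000
~(S (+) Q) = 1 − 1.000 = 0.000
~(S (+) Q) (+) P = min(1, 0.000 + 0.342) = min(1, 0.342) = 0.342
~(~(S (+) Q) (+) P) = 1 − 0.342 = 0.658
~~(~(S (+) Q) (+) P) = 1 − 0.658 = 0.342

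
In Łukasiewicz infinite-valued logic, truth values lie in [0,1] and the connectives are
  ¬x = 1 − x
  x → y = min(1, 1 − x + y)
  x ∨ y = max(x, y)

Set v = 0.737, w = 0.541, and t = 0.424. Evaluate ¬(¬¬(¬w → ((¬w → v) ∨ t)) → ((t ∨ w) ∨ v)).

0.263

¬w = 1 − 0.541 = 0.459
¬w → v = min(1, 1 − 0.459 + 0.737) = min(1, 1.278) = 1.000
(¬w → v) ∨ t = max(1.000, 0.424) = 1.000
¬w → ((¬w → v) ∨ t) = min(1, 1 − 0.459 + 1.000) = min(1, 1.541) = 1.000
¬(¬w → ((¬w → v) ∨ t)) = 1 − 1.000 = 0.000
¬¬(¬w → ((¬w → v) ∨ t)) = 1 − 0.000 = 1.000
t ∨ w = max(0.424, 0.541) = 0.541
(t ∨ w) ∨ v = max(0.541, 0.737) = 0.737
¬¬(¬w → ((¬w → v) ∨ t)) → ((t ∨ w) ∨ v) = min(1, 1 − 1.000 + 0.737) = min(1, 0.737) = 0.737
¬(¬¬(¬w → ((¬w → v) ∨ t)) → ((t ∨ w) ∨ v)) = 1 − 0.737 = 0.263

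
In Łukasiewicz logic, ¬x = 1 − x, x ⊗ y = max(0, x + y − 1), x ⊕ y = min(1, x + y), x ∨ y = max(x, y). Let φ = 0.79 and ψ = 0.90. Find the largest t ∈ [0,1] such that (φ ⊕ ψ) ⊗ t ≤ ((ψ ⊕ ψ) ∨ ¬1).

1.00

φ ⊕ ψ = min(1, 0.79 + 0.90) = min(1, 1.69) = 1.00
So the left factor is φ ⊕ ψ = 1.00.
ψ ⊕ ψ = min(1, 0.90 + 0.90) = min(1, 1.80) = 1.00
¬1 = 1 − 1.00 = 0.00
(ψ ⊕ ψ) ∨ ¬1 = max(1.00, 0.00) = 1.00
So the right-hand bound is (ψ ⊕ ψ) ∨ ¬1 = 1.00.
The residuum of the Łukasiewicz t-norm gives the supremum: min(1, 1 − 1.00 + 1.00).
1 − 1.00 + 1.00 = 1.00, so t = min(1, 1.00) = 1.00.
Check: 1.00 ⊗ 1.00 = max(0, 1.00) = 1.00 ≤ 1.00.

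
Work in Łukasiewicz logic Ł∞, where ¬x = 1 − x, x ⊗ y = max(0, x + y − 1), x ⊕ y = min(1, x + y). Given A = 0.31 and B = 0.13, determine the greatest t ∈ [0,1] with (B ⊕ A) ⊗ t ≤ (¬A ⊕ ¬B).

1.00

B ⊕ A = min(1, 0.13 + 0.31) = min(1, 0.44) = 0.44
So the left factor is B ⊕ A = 0.44.
¬A = 1 − 0.31 = 0.69
¬B = 1 − 0.13 = 0.87
¬A ⊕ ¬B = min(1, 0.69 + 0.87) = min(1, 1.56) = 1.00
So the right-hand bound is ¬A ⊕ ¬B = 1.00.
The residuum of the Łukasiewicz t-norm gives the supremum: min(1, 1 − 0.44 + 1.00).
1 − 0.44 + 1.00 = 1.56, so t = min(1, 1.56) = 1.00.
Check: 0.44 ⊗ 1.00 = max(0, 0.44) = 0.44 ≤ 1.00.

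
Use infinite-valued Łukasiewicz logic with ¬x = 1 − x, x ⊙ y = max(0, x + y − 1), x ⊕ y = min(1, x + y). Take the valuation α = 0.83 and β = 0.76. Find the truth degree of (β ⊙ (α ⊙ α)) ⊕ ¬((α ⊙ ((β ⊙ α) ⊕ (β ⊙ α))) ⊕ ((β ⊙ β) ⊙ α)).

0.42

α ⊙ α = max(0, 0.83 + 0.83 − 1) = max(0, 0.66) = 0.66
β ⊙ (α ⊙ α) = max(0, 0.76 + 0.66 − 1) = max(0, 0.42) = 0.42
β ⊙ α = max(0, 0.76 + 0.83 − 1) = max(0, 0.59) = 0.59
(β ⊙ α) ⊕ (β ⊙ α) = min(1, 0.59 + 0.59) = min(1, 1.18) = 1.00
α ⊙ ((β ⊙ α) ⊕ (β ⊙ α)) = max(0, 0.83 + 1.00 − 1) = max(0, 0.83) = 0.83
β ⊙ β = max(0, 0.76 + 0.76 − 1) = max(0, 0.52) = 0.52
(β ⊙ β) ⊙ α = max(0, 0.52 + 0.83 − 1) = max(0, 0.35) = 0.35
(α ⊙ ((β ⊙ α) ⊕ (β ⊙ α))) ⊕ ((β ⊙ β) ⊙ α) = min(1, 0.83 + 0.35) = min(1, 1.18) = 1.00
¬((α ⊙ ((β ⊙ α) ⊕ (β ⊙ α))) ⊕ ((β ⊙ β) ⊙ α)) = 1 − 1.00 = 0.00
(β ⊙ (α ⊙ α)) ⊕ ¬((α ⊙ ((β ⊙ α) ⊕ (β ⊙ α))) ⊕ ((β ⊙ β) ⊙ α)) = min(1, 0.42 + 0.00) = min(1, 0.42) = 0.42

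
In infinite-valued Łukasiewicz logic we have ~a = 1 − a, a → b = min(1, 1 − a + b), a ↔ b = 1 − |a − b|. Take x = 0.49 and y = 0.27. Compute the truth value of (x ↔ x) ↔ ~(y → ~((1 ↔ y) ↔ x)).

x ↔ x = 1 − |0.49 − 0.49| = 1 − 0.00 = 1.00
1 ↔ y = 1 − |1.00 − 0.27| = 1 − 0.73 = 0.27
(1 ↔ y) ↔ x = 1 − |0.27 − 0.49| = 1 − 0.22 = 0.78
~((1 ↔ y) ↔ x) = 1 − 0.78 = 0.22
y → ~((1 ↔ y) ↔ x) = min(1, 1 − 0.27 + 0.22) = min(1, 0.95) = 0.95
~(y → ~((1 ↔ y) ↔ x)) = 1 − 0.95 = 0.05
(x ↔ x) ↔ ~(y → ~((1 ↔ y) ↔ x)) = 1 − |1.00 − 0.05| = 1 − 0.95 = 0.05

0.05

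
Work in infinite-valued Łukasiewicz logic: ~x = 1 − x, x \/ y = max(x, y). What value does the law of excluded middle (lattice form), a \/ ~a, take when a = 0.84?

0.84

~a = 1 − 0.84 = 0.16
a \/ ~a = max(0.84, 0.16) = 0.84
(The value 0.84 < 1 shows this instance is not satisfied; not a Ł∞-tautology — its value is max(a, 1−a).)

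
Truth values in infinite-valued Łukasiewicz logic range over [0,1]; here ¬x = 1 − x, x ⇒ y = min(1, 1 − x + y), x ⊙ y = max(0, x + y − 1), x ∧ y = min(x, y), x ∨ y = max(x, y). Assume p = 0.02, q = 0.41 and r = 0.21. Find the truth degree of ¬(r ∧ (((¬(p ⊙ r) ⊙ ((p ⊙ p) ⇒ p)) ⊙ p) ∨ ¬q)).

0.79

p ⊙ r = max(0, 0.02 + 0.21 − 1) = max(0, -0.77) = 0.00
¬(p ⊙ r) = 1 − 0.00 = 1.00
p ⊙ p = max(0, 0.02 + 0.02 − 1) = max(0, -0.96) = 0.00
(p ⊙ p) ⇒ p = min(1, 1 − 0.00 + 0.02) = min(1, 1.02) = 1.00
¬(p ⊙ r) ⊙ ((p ⊙ p) ⇒ p) = max(0, 1.00 + 1.00 − 1) = max(0, 1.00) = 1.00
(¬(p ⊙ r) ⊙ ((p ⊙ p) ⇒ p)) ⊙ p = max(0, 1.00 + 0.02 − 1) = max(0, 0.02) = 0.02
¬q = 1 − 0.41 = 0.59
((¬(p ⊙ r) ⊙ ((p ⊙ p) ⇒ p)) ⊙ p) ∨ ¬q = max(0.02, 0.59) = 0.59
r ∧ (((¬(p ⊙ r) ⊙ ((p ⊙ p) ⇒ p)) ⊙ p) ∨ ¬q) = min(0.21, 0.59) = 0.21
¬(r ∧ (((¬(p ⊙ r) ⊙ ((p ⊙ p) ⇒ p)) ⊙ p) ∨ ¬q)) = 1 − 0.21 = 0.79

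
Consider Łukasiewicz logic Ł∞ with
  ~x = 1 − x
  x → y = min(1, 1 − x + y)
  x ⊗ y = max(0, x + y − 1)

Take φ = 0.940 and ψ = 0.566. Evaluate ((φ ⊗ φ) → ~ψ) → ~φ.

φ ⊗ φ = max(0, 0.940 + 0.940 − 1) = max(0, 0.880) = 0.880
~ψ = 1 − 0.566 = 0.434
(φ ⊗ φ) → ~ψ = min(1, 1 − 0.880 + 0.434) = min(1, 0.554) = 0.554
~φ = 1 − 0.940 = 0.060
((φ ⊗ φ) → ~ψ) → ~φ = min(1, 1 − 0.554 + 0.060) = min(1, 0.506) = 0.506

0.506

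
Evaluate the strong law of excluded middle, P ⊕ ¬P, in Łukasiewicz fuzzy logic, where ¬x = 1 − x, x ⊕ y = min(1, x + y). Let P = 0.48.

1.00

¬P = 1 − 0.48 = 0.52
P ⊕ ¬P = min(1, 0.48 + 0.52) = min(1, 1.00) = 1.00
(As expected: always 1 in Ł∞ since a ⊕ (1−a) = 1.)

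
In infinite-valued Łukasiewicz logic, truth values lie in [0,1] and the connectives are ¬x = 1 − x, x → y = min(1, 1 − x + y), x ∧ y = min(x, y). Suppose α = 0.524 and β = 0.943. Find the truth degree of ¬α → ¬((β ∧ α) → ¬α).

¬α = 1 − 0.524 = 0.476
β ∧ α = min(0.943, 0.524) = 0.524
(β ∧ α) → ¬α = min(1, 1 − 0.524 + 0.476) = min(1, 0.952) = 0.952
¬((β ∧ α) → ¬α) = 1 − 0.952 = 0.048
¬α → ¬((β ∧ α) → ¬α) = min(1, 1 − 0.476 + 0.048) = min(1, 0.572) = 0.572

0.572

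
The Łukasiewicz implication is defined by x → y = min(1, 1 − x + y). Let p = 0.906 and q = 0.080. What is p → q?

0.174

p → q = min(1, 1 − 0.906 + 0.080) = min(1, 0.174) = 0.174
For comparison, the Gödel implication (1 if x ≤ y else y) would give 0.080.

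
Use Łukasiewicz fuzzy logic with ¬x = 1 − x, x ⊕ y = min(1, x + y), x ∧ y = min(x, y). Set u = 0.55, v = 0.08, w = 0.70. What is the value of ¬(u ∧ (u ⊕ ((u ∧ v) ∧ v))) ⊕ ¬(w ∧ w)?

u ∧ v = min(0.55, 0.08) = 0.08
(u ∧ v) ∧ v = min(0.08, 0.08) = 0.08
u ⊕ ((u ∧ v) ∧ v) = min(1, 0.55 + 0.08) = min(1, 0.63) = 0.63
u ∧ (u ⊕ ((u ∧ v) ∧ v)) = min(0.55, 0.63) = 0.55
¬(u ∧ (u ⊕ ((u ∧ v) ∧ v))) = 1 − 0.55 = 0.45
w ∧ w = min(0.70, 0.70) = 0.70
¬(w ∧ w) = 1 − 0.70 = 0.30
¬(u ∧ (u ⊕ ((u ∧ v) ∧ v))) ⊕ ¬(w ∧ w) = min(1, 0.45 + 0.30) = min(1, 0.75) = 0.75

0.75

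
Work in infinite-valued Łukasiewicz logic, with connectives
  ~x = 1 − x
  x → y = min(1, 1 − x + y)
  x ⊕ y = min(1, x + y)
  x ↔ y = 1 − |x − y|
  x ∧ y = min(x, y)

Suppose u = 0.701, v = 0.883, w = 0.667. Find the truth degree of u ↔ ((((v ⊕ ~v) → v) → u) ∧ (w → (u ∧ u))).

~v = 1 − 0.883 = 0.117
v ⊕ ~v = min(1, 0.883 + 0.117) = min(1, 1.000) = 1.000
(v ⊕ ~v) → v = min(1, 1 − 1.000 + 0.883) = min(1, 0.883) = 0.883
((v ⊕ ~v) → v) → u = min(1, 1 − 0.883 + 0.701) = min(1, 0.818) = 0.818
u ∧ u = min(0.701, 0.701) = 0.701
w → (u ∧ u) = min(1, 1 − 0.667 + 0.701) = min(1, 1.034) = 1.000
(((v ⊕ ~v) → v) → u) ∧ (w → (u ∧ u)) = min(0.818, 1.000) = 0.818
u ↔ ((((v ⊕ ~v) → v) → u) ∧ (w → (u ∧ u))) = 1 − |0.701 − 0.818| = 1 − 0.117 = 0.883

0.883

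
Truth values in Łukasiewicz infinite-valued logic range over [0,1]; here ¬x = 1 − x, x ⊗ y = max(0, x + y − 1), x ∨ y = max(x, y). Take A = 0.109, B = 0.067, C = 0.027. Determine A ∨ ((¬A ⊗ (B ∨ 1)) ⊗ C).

0.109

¬A = 1 − 0.109 = 0.891
B ∨ 1 = max(0.067, 1.000) = 1.000
¬A ⊗ (B ∨ 1) = max(0, 0.891 + 1.000 − 1) = max(0, 0.891) = 0.891
(¬A ⊗ (B ∨ 1)) ⊗ C = max(0, 0.891 + 0.027 − 1) = max(0, -0.082) = 0.000
A ∨ ((¬A ⊗ (B ∨ 1)) ⊗ C) = max(0.109, 0.000) = 0.109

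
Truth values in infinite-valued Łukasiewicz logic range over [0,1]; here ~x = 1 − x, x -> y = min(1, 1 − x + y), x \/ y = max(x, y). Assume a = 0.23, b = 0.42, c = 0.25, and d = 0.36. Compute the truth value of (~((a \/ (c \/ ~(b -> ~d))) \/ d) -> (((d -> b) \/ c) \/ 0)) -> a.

0.23

~d = 1 − 0.36 = 0.64
b -> ~d = min(1, 1 − 0.42 + 0.64) = min(1, 1.22) = 1.00
~(b -> ~d) = 1 − 1.00 = 0.00
c \/ ~(b -> ~d) = max(0.25, 0.00) = 0.25
a \/ (c \/ ~(b -> ~d)) = max(0.23, 0.25) = 0.25
(a \/ (c \/ ~(b -> ~d))) \/ d = max(0.25, 0.36) = 0.36
~((a \/ (c \/ ~(b -> ~d))) \/ d) = 1 − 0.36 = 0.64
d -> b = min(1, 1 − 0.36 + 0.42) = min(1, 1.06) = 1.00
(d -> b) \/ c = max(1.00, 0.25) = 1.00
((d -> b) \/ c) \/ 0 = max(1.00, 0.00) = 1.00
~((a \/ (c \/ ~(b -> ~d))) \/ d) -> (((d -> b) \/ c) \/ 0) = min(1, 1 − 0.64 + 1.00) = min(1, 1.36) = 1.00
(~((a \/ (c \/ ~(b -> ~d))) \/ d) -> (((d -> b) \/ c) \/ 0)) -> a = min(1, 1 − 1.00 + 0.23) = min(1, 0.23) = 0.23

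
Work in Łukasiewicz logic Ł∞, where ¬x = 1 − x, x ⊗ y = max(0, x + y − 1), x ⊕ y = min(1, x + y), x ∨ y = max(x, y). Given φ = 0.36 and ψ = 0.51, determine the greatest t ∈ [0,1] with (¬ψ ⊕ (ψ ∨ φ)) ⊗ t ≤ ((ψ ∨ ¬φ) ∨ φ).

0.64

¬ψ = 1 − 0.51 = 0.49
ψ ∨ φ = max(0.51, 0.36) = 0.51
¬ψ ⊕ (ψ ∨ φ) = min(1, 0.49 + 0.51) = min(1, 1.00) = 1.00
So the left factor is ¬ψ ⊕ (ψ ∨ φ) = 1.00.
¬φ = 1 − 0.36 = 0.64
ψ ∨ ¬φ = max(0.51, 0.64) = 0.64
(ψ ∨ ¬φ) ∨ φ = max(0.64, 0.36) = 0.64
So the right-hand bound is (ψ ∨ ¬φ) ∨ φ = 0.64.
The residuum of the Łukasiewicz t-norm gives the supremum: min(1, 1 − 1.00 + 0.64).
1 − 1.00 + 0.64 = 0.64, so t = min(1, 0.64) = 0.64.
Check: 1.00 ⊗ 0.64 = max(0, 0.64) = 0.64 ≤ 0.64.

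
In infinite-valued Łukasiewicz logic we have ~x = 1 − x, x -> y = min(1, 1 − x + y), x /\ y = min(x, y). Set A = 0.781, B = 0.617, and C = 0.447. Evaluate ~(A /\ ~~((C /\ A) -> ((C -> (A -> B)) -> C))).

0.219

C /\ A = min(0.447, 0.781) = 0.447
A -> B = min(1, 1 − 0.781 + 0.617) = min(1, 0.836) = 0.836
C -> (A -> B) = min(1, 1 − 0.447 + 0.836) = min(1, 1.389) = 1.000
(C -> (A -> B)) -> C = min(1, 1 − 1.000 + 0.447) = min(1, 0.447) = 0.447
(C /\ A) -> ((C -> (A -> B)) -> C) = min(1, 1 − 0.447 + 0.447) = min(1, 1.000) = 1.000
~((C /\ A) -> ((C -> (A -> B)) -> C)) = 1 − 1.000 = 0.000
~~((C /\ A) -> ((C -> (A -> B)) -> C)) = 1 − 0.000 = 1.000
A /\ ~~((C /\ A) -> ((C -> (A -> B)) -> C)) = min(0.781, 1.000) = 0.781
~(A /\ ~~((C /\ A) -> ((C -> (A -> B)) -> C))) = 1 − 0.781 = 0.219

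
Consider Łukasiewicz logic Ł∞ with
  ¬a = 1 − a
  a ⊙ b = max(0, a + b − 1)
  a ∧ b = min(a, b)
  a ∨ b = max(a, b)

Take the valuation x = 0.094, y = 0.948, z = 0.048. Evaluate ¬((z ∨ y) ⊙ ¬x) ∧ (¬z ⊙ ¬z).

z ∨ y = max(0.048, 0.948) = 0.948
¬x = 1 − 0.094 = 0.906
(z ∨ y) ⊙ ¬x = max(0, 0.948 + 0.906 − 1) = max(0, 0.854) = 0.854
¬((z ∨ y) ⊙ ¬x) = 1 − 0.854 = 0.146
¬z = 1 − 0.048 = 0.952
¬z ⊙ ¬z = max(0, 0.952 + 0.952 − 1) = max(0, 0.904) = 0.904
¬((z ∨ y) ⊙ ¬x) ∧ (¬z ⊙ ¬z) = min(0.146, 0.904) = 0.146

0.146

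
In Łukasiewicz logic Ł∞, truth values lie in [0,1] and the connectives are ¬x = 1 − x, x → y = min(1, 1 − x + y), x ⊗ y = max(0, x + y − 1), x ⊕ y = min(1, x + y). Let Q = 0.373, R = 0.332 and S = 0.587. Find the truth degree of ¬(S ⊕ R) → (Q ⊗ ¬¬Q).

0.919

S ⊕ R = min(1, 0.587 + 0.332) = min(1, 0.919) = 0.919
¬(S ⊕ R) = 1 − 0.919 = 0.081
¬Q = 1 − 0.373 = 0.627
¬¬Q = 1 − 0.627 = 0.373
Q ⊗ ¬¬Q = max(0, 0.373 + 0.373 − 1) = max(0, -0.254) = 0.000
¬(S ⊕ R) → (Q ⊗ ¬¬Q) = min(1, 1 − 0.081 + 0.000) = min(1, 0.919) = 0.919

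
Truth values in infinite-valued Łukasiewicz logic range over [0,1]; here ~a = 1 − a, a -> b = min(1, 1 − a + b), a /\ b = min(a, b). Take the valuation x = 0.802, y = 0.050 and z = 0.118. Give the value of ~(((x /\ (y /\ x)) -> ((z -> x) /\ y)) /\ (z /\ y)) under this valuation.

0.950

y /\ x = min(0.050, 0.802) = 0.050
x /\ (y /\ x) = min(0.802, 0.050) = 0.050
z -> x = min(1, 1 − 0.118 + 0.802) = min(1, 1.684) = 1.000
(z -> x) /\ y = min(1.000, 0.050) = 0.050
(x /\ (y /\ x)) -> ((z -> x) /\ y) = min(1, 1 − 0.050 + 0.050) = min(1, 1.000) = 1.000
z /\ y = min(0.118, 0.050) = 0.050
((x /\ (y /\ x)) -> ((z -> x) /\ y)) /\ (z /\ y) = min(1.000, 0.050) = 0.050
~(((x /\ (y /\ x)) -> ((z -> x) /\ y)) /\ (z /\ y)) = 1 − 0.050 = 0.950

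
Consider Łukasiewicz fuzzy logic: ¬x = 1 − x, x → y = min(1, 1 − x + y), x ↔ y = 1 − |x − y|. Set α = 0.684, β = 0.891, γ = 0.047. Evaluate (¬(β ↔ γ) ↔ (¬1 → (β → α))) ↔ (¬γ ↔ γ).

β ↔ γ = 1 − |0.891 − 0.047| = 1 − 0.844 = 0.156
¬(β ↔ γ) = 1 − 0.156 = 0.844
¬1 = 1 − 1.000 = 0.000
β → α = min(1, 1 − 0.891 + 0.684) = min(1, 0.793) = 0.793
¬1 → (β → α) = min(1, 1 − 0.000 + 0.793) = min(1, 1.793) = 1.000
¬(β ↔ γ) ↔ (¬1 → (β → α)) = 1 − |0.844 − 1.000| = 1 − 0.156 = 0.844
¬γ = 1 − 0.047 = 0.953
¬γ ↔ γ = 1 − |0.953 − 0.047| = 1 − 0.906 = 0.094
(¬(β ↔ γ) ↔ (¬1 → (β → α))) ↔ (¬γ ↔ γ) = 1 − |0.844 − 0.094| = 1 − 0.750 = 0.250

0.250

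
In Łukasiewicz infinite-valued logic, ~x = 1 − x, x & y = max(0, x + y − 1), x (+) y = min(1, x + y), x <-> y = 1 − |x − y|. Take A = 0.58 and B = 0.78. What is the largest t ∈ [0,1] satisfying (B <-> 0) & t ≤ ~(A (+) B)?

B <-> 0 = 1 − |0.78 − 0.00| = 1 − 0.78 = 0.22
So the left factor is B <-> 0 = 0.22.
A (+) B = min(1, 0.58 + 0.78) = min(1, 1.36) = 1.00
~(A (+) B) = 1 − 1.00 = 0.00
So the right-hand bound is ~(A (+) B) = 0.00.
The residuum of the Łukasiewicz t-norm gives the supremum: min(1, 1 − 0.22 + 0.00).
1 − 0.22 + 0.00 = 0.78, so t = min(1, 0.78) = 0.78.
Check: 0.22 & 0.78 = max(0, 0.00) = 0.00 ≤ 0.00.

0.78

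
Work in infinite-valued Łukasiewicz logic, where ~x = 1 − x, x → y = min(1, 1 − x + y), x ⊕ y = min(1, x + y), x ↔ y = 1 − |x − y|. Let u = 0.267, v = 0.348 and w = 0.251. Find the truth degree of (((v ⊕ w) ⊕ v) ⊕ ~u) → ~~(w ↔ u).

0.984

v ⊕ w = min(1, 0.348 + 0.251) = min(1, 0.599) = 0.599
(v ⊕ w) ⊕ v = min(1, 0.599 + 0.348) = min(1, 0.947) = 0.947
~u = 1 − 0.267 = 0.733
((v ⊕ w) ⊕ v) ⊕ ~u = min(1, 0.947 + 0.733) = min(1, 1.680) = 1.000
w ↔ u = 1 − |0.251 − 0.267| = 1 − 0.016 = 0.984
~(w ↔ u) = 1 − 0.984 = 0.016
~~(w ↔ u) = 1 − 0.016 = 0.984
(((v ⊕ w) ⊕ v) ⊕ ~u) → ~~(w ↔ u) = min(1, 1 − 1.000 + 0.984) = min(1, 0.984) = 0.984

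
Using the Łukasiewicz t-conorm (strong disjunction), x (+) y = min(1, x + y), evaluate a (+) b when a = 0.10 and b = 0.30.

0.40

a (+) b = min(1, 0.10 + 0.30) = min(1, 0.40) = 0.40
For comparison, the Gödel t-conorm max(x, y) would give 0.30.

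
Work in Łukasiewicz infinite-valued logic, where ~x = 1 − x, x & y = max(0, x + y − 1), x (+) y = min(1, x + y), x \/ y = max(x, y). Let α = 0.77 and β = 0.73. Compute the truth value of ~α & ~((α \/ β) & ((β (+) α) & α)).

~α = 1 − 0.77 = 0.23
α \/ β = max(0.77, 0.73) = 0.77
β (+) α = min(1, 0.73 + 0.77) = min(1, 1.50) = 1.00
(β (+) α) & α = max(0, 1.00 + 0.77 − 1) = max(0, 0.77) = 0.77
(α \/ β) & ((β (+) α) & α) = max(0, 0.77 + 0.77 − 1) = max(0, 0.54) = 0.54
~((α \/ β) & ((β (+) α) & α)) = 1 − 0.54 = 0.46
~α & ~((α \/ β) & ((β (+) α) & α)) = max(0, 0.23 + 0.46 − 1) = max(0, -0.31) = 0.00

0.00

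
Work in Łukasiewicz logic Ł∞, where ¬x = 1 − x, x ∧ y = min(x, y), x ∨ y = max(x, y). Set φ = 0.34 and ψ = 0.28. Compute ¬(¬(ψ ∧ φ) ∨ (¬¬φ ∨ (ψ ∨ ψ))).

ψ ∧ φ = min(0.28, 0.34) = 0.28
¬(ψ ∧ φ) = 1 − 0.28 = 0.72
¬φ = 1 − 0.34 = 0.66
¬¬φ = 1 − 0.66 = 0.34
ψ ∨ ψ = max(0.28, 0.28) = 0.28
¬¬φ ∨ (ψ ∨ ψ) = max(0.34, 0.28) = 0.34
¬(ψ ∧ φ) ∨ (¬¬φ ∨ (ψ ∨ ψ)) = max(0.72, 0.34) = 0.72
¬(¬(ψ ∧ φ) ∨ (¬¬φ ∨ (ψ ∨ ψ))) = 1 − 0.72 = 0.28

0.28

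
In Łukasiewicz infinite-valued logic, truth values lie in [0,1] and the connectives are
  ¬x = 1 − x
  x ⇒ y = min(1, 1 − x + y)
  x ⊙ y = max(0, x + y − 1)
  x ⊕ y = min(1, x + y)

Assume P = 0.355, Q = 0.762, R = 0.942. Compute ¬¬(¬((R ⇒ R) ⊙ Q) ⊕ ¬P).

0.883

R ⇒ R = min(1, 1 − 0.942 + 0.942) = min(1, 1.000) = 1.000
(R ⇒ R) ⊙ Q = max(0, 1.000 + 0.762 − 1) = max(0, 0.762) = 0.762
¬((R ⇒ R) ⊙ Q) = 1 − 0.762 = 0.238
¬P = 1 − 0.355 = 0.645
¬((R ⇒ R) ⊙ Q) ⊕ ¬P = min(1, 0.238 + 0.645) = min(1, 0.883) = 0.883
¬(¬((R ⇒ R) ⊙ Q) ⊕ ¬P) = 1 − 0.883 = 0.117
¬¬(¬((R ⇒ R) ⊙ Q) ⊕ ¬P) = 1 − 0.117 = 0.883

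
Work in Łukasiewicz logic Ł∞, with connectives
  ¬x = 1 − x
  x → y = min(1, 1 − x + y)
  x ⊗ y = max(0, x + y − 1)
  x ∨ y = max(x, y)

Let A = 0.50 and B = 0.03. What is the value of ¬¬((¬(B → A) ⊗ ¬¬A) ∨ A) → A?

B → A = min(1, 1 − 0.03 + 0.50) = min(1, 1.47) = 1.00
¬(B → A) = 1 − 1.00 = 0.00
¬A = 1 − 0.50 = 0.50
¬¬A = 1 − 0.50 = 0.50
¬(B → A) ⊗ ¬¬A = max(0, 0.00 + 0.50 − 1) = max(0, -0.50) = 0.00
(¬(B → A) ⊗ ¬¬A) ∨ A = max(0.00, 0.50) = 0.50
¬((¬(B → A) ⊗ ¬¬A) ∨ A) = 1 − 0.50 = 0.50
¬¬((¬(B → A) ⊗ ¬¬A) ∨ A) = 1 − 0.50 = 0.50
¬¬((¬(B → A) ⊗ ¬¬A) ∨ A) → A = min(1, 1 − 0.50 + 0.50) = min(1, 1.00) = 1.00

1.00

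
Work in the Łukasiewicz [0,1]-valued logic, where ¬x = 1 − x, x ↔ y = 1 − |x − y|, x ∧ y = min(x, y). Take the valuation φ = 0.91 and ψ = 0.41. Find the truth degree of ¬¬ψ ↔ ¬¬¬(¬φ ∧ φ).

¬ψ = 1 − 0.41 = 0.59
¬¬ψ = 1 − 0.59 = 0.41
¬φ = 1 − 0.91 = 0.09
¬φ ∧ φ = min(0.09, 0.91) = 0.09
¬(¬φ ∧ φ) = 1 − 0.09 = 0.91
¬¬(¬φ ∧ φ) = 1 − 0.91 = 0.09
¬¬¬(¬φ ∧ φ) = 1 − 0.09 = 0.91
¬¬ψ ↔ ¬¬¬(¬φ ∧ φ) = 1 − |0.41 − 0.91| = 1 − 0.50 = 0.50

0.50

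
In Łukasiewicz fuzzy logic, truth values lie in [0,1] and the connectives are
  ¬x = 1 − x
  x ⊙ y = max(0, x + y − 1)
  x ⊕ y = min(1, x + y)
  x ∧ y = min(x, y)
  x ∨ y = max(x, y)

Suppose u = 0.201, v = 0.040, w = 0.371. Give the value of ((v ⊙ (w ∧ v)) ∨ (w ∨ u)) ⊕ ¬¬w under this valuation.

0.742

w ∧ v = min(0.371, 0.040) = 0.040
v ⊙ (w ∧ v) = max(0, 0.040 + 0.040 − 1) = max(0, -0.920) = 0.000
w ∨ u = max(0.371, 0.201) = 0.371
(v ⊙ (w ∧ v)) ∨ (w ∨ u) = max(0.000, 0.371) = 0.371
¬w = 1 − 0.371 = 0.629
¬¬w = 1 − 0.629 = 0.371
((v ⊙ (w ∧ v)) ∨ (w ∨ u)) ⊕ ¬¬w = min(1, 0.371 + 0.371) = min(1, 0.742) = 0.742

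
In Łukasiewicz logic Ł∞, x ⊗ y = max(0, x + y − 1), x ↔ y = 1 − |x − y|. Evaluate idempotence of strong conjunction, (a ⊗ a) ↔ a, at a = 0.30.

0.70

a ⊗ a = max(0, 0.30 + 0.30 − 1) = max(0, -0.40) = 0.00
(a ⊗ a) ↔ a = 1 − |0.00 − 0.30| = 1 − 0.30 = 0.70
(The value 0.70 < 1 shows this instance is not satisfied; fails in Ł∞ since a ⊗ a = max(0, 2a−1) ≠ a in general.)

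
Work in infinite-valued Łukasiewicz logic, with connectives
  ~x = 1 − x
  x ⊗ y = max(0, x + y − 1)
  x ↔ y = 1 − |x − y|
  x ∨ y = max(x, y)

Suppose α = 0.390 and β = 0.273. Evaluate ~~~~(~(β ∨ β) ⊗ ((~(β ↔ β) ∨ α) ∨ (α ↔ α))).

β ∨ β = max(0.273, 0.273) = 0.273
~(β ∨ β) = 1 − 0.273 = 0.727
β ↔ β = 1 − |0.273 − 0.273| = 1 − 0.000 = 1.000
~(β ↔ β) = 1 − 1.000 = 0.000
~(β ↔ β) ∨ α = max(0.000, 0.390) = 0.390
α ↔ α = 1 − |0.390 − 0.390| = 1 − 0.000 = 1.000
(~(β ↔ β) ∨ α) ∨ (α ↔ α) = max(0.390, 1.000) = 1.000
~(β ∨ β) ⊗ ((~(β ↔ β) ∨ α) ∨ (α ↔ α)) = max(0, 0.727 + 1.000 − 1) = max(0, 0.727) = 0.727
~(~(β ∨ β) ⊗ ((~(β ↔ β) ∨ α) ∨ (α ↔ α))) = 1 − 0.727 = 0.273
~~(~(β ∨ β) ⊗ ((~(β ↔ β) ∨ α) ∨ (α ↔ α))) = 1 − 0.273 = 0.727
~~~(~(β ∨ β) ⊗ ((~(β ↔ β) ∨ α) ∨ (α ↔ α))) = 1 − 0.727 = 0.273
~~~~(~(β ∨ β) ⊗ ((~(β ↔ β) ∨ α) ∨ (α ↔ α))) = 1 − 0.273 = 0.727

0.727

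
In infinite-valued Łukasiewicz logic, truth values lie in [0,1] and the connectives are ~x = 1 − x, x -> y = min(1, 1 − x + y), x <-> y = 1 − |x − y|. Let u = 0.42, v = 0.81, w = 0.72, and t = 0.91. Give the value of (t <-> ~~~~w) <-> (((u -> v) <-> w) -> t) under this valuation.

~w = 1 − 0.72 = 0.28
~~w = 1 − 0.28 = 0.72
~~~w = 1 − 0.72 = 0.28
~~~~w = 1 − 0.28 = 0.72
t <-> ~~~~w = 1 − |0.91 − 0.72| = 1 − 0.19 = 0.81
u -> v = min(1, 1 − 0.42 + 0.81) = min(1, 1.39) = 1.00
(u -> v) <-> w = 1 − |1.00 − 0.72| = 1 − 0.28 = 0.72
((u -> v) <-> w) -> t = min(1, 1 − 0.72 + 0.91) = min(1, 1.19) = 1.00
(t <-> ~~~~w) <-> (((u -> v) <-> w) -> t) = 1 − |0.81 − 1.00| = 1 − 0.19 = 0.81

0.81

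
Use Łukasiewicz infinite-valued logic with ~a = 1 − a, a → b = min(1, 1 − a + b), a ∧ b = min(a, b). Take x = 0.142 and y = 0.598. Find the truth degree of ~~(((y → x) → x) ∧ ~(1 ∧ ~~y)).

0.402

y → x = min(1, 1 − 0.598 + 0.142) = min(1, 0.544) = 0.544
(y → x) → x = min(1, 1 − 0.544 + 0.142) = min(1, 0.598) = 0.598
~y = 1 − 0.598 = 0.402
~~y = 1 − 0.402 = 0.598
1 ∧ ~~y = min(1.000, 0.598) = 0.598
~(1 ∧ ~~y) = 1 − 0.598 = 0.402
((y → x) → x) ∧ ~(1 ∧ ~~y) = min(0.598, 0.402) = 0.402
~(((y → x) → x) ∧ ~(1 ∧ ~~y)) = 1 − 0.402 = 0.598
~~(((y → x) → x) ∧ ~(1 ∧ ~~y)) = 1 − 0.598 = 0.402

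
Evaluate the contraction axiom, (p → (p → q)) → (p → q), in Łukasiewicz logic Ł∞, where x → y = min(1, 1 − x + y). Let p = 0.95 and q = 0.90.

0.95

p → q = min(1, 1 − 0.95 + 0.90) = min(1, 0.95) = 0.95
p → (p → q) = min(1, 1 − 0.95 + 0.95) = min(1, 1.00) = 1.00
(p → (p → q)) → (p → q) = min(1, 1 − 1.00 + 0.95) = min(1, 0.95) = 0.95
(The value 0.95 < 1 shows this instance is not satisfied; fails in Ł∞ (the t-norm is not idempotent).)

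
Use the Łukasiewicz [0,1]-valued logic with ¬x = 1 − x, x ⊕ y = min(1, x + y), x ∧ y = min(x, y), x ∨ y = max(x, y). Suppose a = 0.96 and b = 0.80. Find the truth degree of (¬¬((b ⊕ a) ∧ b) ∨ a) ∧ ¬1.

b ⊕ a = min(1, 0.80 + 0.96) = min(1, 1.76) = 1.00
(b ⊕ a) ∧ b = min(1.00, 0.80) = 0.80
¬((b ⊕ a) ∧ b) = 1 − 0.80 = 0.20
¬¬((b ⊕ a) ∧ b) = 1 − 0.20 = 0.80
¬¬((b ⊕ a) ∧ b) ∨ a = max(0.80, 0.96) = 0.96
¬1 = 1 − 1.00 = 0.00
(¬¬((b ⊕ a) ∧ b) ∨ a) ∧ ¬1 = min(0.96, 0.00) = 0.00

0.00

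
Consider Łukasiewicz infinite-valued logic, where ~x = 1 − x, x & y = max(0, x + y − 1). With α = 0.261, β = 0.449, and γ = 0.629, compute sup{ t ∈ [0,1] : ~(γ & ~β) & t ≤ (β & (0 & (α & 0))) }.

0.180

~β = 1 − 0.449 = 0.551
γ & ~β = max(0, 0.629 + 0.551 − 1) = max(0, 0.180) = 0.180
~(γ & ~β) = 1 − 0.180 = 0.820
So the left factor is ~(γ & ~β) = 0.820.
α & 0 = max(0, 0.261 + 0.000 − 1) = max(0, -0.739) = 0.000
0 & (α & 0) = max(0, 0.000 + 0.000 − 1) = max(0, -1.000) = 0.000
β & (0 & (α & 0)) = max(0, 0.449 + 0.000 − 1) = max(0, -0.551) = 0.000
So the right-hand bound is β & (0 & (α & 0)) = 0.000.
The residuum of the Łukasiewicz t-norm gives the supremum: min(1, 1 − 0.820 + 0.000).
1 − 0.820 + 0.000 = 0.180, so t = min(1, 0.180) = 0.180.
Check: 0.820 & 0.180 = max(0, 0.000) = 0.000 ≤ 0.000.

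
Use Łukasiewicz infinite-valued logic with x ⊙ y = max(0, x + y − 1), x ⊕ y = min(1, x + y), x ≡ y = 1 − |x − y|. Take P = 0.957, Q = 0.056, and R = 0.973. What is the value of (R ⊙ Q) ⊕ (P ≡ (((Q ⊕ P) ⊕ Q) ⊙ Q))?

0.128

R ⊙ Q = max(0, 0.973 + 0.056 − 1) = max(0, 0.029) = 0.029
Q ⊕ P = min(1, 0.056 + 0.957) = min(1, 1.013) = 1.000
(Q ⊕ P) ⊕ Q = min(1, 1.000 + 0.056) = min(1, 1.056) = 1.000
((Q ⊕ P) ⊕ Q) ⊙ Q = max(0, 1.000 + 0.056 − 1) = max(0, 0.056) = 0.056
P ≡ (((Q ⊕ P) ⊕ Q) ⊙ Q) = 1 − |0.957 − 0.056| = 1 − 0.901 = 0.099
(R ⊙ Q) ⊕ (P ≡ (((Q ⊕ P) ⊕ Q) ⊙ Q)) = min(1, 0.029 + 0.099) = min(1, 0.128) = 0.128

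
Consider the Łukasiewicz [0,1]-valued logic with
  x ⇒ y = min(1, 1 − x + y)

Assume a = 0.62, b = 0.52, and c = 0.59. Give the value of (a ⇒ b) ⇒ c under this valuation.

a ⇒ b = min(1, 1 − 0.62 + 0.52) = min(1, 0.90) = 0.90
(a ⇒ b) ⇒ c = min(1, 1 − 0.90 + 0.59) = min(1, 0.69) = 0.69

0.69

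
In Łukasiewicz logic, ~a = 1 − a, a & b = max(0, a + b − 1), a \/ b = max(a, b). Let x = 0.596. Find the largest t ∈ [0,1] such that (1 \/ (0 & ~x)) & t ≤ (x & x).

0.192

~x = 1 − 0.596 = 0.404
0 & ~x = max(0, 0.000 + 0.404 − 1) = max(0, -0.596) = 0.000
1 \/ (0 & ~x) = max(1.000, 0.000) = 1.000
So the left factor is 1 \/ (0 & ~x) = 1.000.
x & x = max(0, 0.596 + 0.596 − 1) = max(0, 0.192) = 0.192
So the right-hand bound is x & x = 0.192.
The residuum of the Łukasiewicz t-norm gives the supremum: min(1, 1 − 1.000 + 0.192).
1 − 1.000 + 0.192 = 0.192, so t = min(1, 0.192) = 0.192.
Check: 1.000 & 0.192 = max(0, 0.192) = 0.192 ≤ 0.192.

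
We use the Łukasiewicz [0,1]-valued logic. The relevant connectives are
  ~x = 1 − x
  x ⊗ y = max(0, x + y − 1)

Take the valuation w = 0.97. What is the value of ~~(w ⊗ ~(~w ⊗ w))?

0.97

~w = 1 − 0.97 = 0.03
~w ⊗ w = max(0, 0.03 + 0.97 − 1) = max(0, 0.00) = 0.00
~(~w ⊗ w) = 1 − 0.00 = 1.00
w ⊗ ~(~w ⊗ w) = max(0, 0.97 + 1.00 − 1) = max(0, 0.97) = 0.97
~(w ⊗ ~(~w ⊗ w)) = 1 − 0.97 = 0.03
~~(w ⊗ ~(~w ⊗ w)) = 1 − 0.03 = 0.97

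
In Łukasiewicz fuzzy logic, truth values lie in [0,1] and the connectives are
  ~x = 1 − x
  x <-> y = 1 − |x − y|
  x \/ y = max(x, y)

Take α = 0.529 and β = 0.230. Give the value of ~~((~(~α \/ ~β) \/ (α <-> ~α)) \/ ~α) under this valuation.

~α = 1 − 0.529 = 0.471
~β = 1 − 0.230 = 0.770
~α \/ ~β = max(0.471, 0.770) = 0.770
~(~α \/ ~β) = 1 − 0.770 = 0.230
α <-> ~α = 1 − |0.529 − 0.471| = 1 − 0.058 = 0.942
~(~α \/ ~β) \/ (α <-> ~α) = max(0.230, 0.942) = 0.942
(~(~α \/ ~β) \/ (α <-> ~α)) \/ ~α = max(0.942, 0.471) = 0.942
~((~(~α \/ ~β) \/ (α <-> ~α)) \/ ~α) = 1 − 0.942 = 0.058
~~((~(~α \/ ~β) \/ (α <-> ~α)) \/ ~α) = 1 − 0.058 = 0.942

0.942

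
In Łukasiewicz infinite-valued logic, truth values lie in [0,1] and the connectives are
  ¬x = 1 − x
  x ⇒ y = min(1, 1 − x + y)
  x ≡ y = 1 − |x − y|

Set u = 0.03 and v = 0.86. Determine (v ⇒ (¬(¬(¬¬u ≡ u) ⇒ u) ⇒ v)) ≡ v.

¬u = 1 − 0.03 = 0.97
¬¬u = 1 − 0.97 = 0.03
¬¬u ≡ u = 1 − |0.03 − 0.03| = 1 − 0.00 = 1.00
¬(¬¬u ≡ u) = 1 − 1.00 = 0.00
¬(¬¬u ≡ u) ⇒ u = min(1, 1 − 0.00 + 0.03) = min(1, 1.03) = 1.00
¬(¬(¬¬u ≡ u) ⇒ u) = 1 − 1.00 = 0.00
¬(¬(¬¬u ≡ u) ⇒ u) ⇒ v = min(1, 1 − 0.00 + 0.86) = min(1, 1.86) = 1.00
v ⇒ (¬(¬(¬¬u ≡ u) ⇒ u) ⇒ v) = min(1, 1 − 0.86 + 1.00) = min(1, 1.14) = 1.00
(v ⇒ (¬(¬(¬¬u ≡ u) ⇒ u) ⇒ v)) ≡ v = 1 − |1.00 − 0.86| = 1 − 0.14 = 0.86

0.86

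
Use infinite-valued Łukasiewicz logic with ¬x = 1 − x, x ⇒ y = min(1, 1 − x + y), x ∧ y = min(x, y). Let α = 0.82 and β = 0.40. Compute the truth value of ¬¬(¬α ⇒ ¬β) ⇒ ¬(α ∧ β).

¬α = 1 − 0.82 = 0.18
¬β = 1 − 0.40 = 0.60
¬α ⇒ ¬β = min(1, 1 − 0.18 + 0.60) = min(1, 1.42) = 1.00
¬(¬α ⇒ ¬β) = 1 − 1.00 = 0.00
¬¬(¬α ⇒ ¬β) = 1 − 0.00 = 1.00
α ∧ β = min(0.82, 0.40) = 0.40
¬(α ∧ β) = 1 − 0.40 = 0.60
¬¬(¬α ⇒ ¬β) ⇒ ¬(α ∧ β) = min(1, 1 − 1.00 + 0.60) = min(1, 0.60) = 0.60

0.60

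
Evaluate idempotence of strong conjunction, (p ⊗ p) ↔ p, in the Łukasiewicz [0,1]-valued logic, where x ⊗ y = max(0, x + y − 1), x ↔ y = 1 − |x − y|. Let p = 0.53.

p ⊗ p = max(0, 0.53 + 0.53 − 1) = max(0, 0.06) = 0.06
(p ⊗ p) ↔ p = 1 − |0.06 − 0.53| = 1 − 0.47 = 0.53
(The value 0.53 < 1 shows this instance is not satisfied; fails in Ł∞ since a ⊗ a = max(0, 2a−1) ≠ a in general.)

0.53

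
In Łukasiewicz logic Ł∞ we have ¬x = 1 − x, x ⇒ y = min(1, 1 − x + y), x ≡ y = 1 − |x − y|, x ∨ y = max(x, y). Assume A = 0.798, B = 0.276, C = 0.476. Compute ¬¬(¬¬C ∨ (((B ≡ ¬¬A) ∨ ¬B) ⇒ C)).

¬C = 1 − 0.476 = 0.524
¬¬C = 1 − 0.524 = 0.476
¬A = 1 − 0.798 = 0.202
¬¬A = 1 − 0.202 = 0.798
B ≡ ¬¬A = 1 − |0.276 − 0.798| = 1 − 0.522 = 0.478
¬B = 1 − 0.276 = 0.724
(B ≡ ¬¬A) ∨ ¬B = max(0.478, 0.724) = 0.724
((B ≡ ¬¬A) ∨ ¬B) ⇒ C = min(1, 1 − 0.724 + 0.476) = min(1, 0.752) = 0.752
¬¬C ∨ (((B ≡ ¬¬A) ∨ ¬B) ⇒ C) = max(0.476, 0.752) = 0.752
¬(¬¬C ∨ (((B ≡ ¬¬A) ∨ ¬B) ⇒ C)) = 1 − 0.752 = 0.248
¬¬(¬¬C ∨ (((B ≡ ¬¬A) ∨ ¬B) ⇒ C)) = 1 − 0.248 = 0.752

0.752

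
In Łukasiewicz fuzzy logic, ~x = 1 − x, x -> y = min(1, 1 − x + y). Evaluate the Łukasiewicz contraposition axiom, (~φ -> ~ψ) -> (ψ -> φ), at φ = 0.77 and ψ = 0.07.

1.00

~φ = 1 − 0.77 = 0.23
~ψ = 1 − 0.07 = 0.93
~φ -> ~ψ = min(1, 1 − 0.23 + 0.93) = min(1, 1.70) = 1.00
ψ -> φ = min(1, 1 − 0.07 + 0.77) = min(1, 1.70) = 1.00
(~φ -> ~ψ) -> (ψ -> φ) = min(1, 1 − 1.00 + 1.00) = min(1, 1.00) = 1.00
(As expected: an axiom of Ł∞, always 1.)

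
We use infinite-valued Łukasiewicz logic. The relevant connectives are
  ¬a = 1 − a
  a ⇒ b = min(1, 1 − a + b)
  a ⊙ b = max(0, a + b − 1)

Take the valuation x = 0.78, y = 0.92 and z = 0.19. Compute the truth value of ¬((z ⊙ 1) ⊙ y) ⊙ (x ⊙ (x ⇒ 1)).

z ⊙ 1 = max(0, 0.19 + 1.00 − 1) = max(0, 0.19) = 0.19
(z ⊙ 1) ⊙ y = max(0, 0.19 + 0.92 − 1) = max(0, 0.11) = 0.11
¬((z ⊙ 1) ⊙ y) = 1 − 0.11 = 0.89
x ⇒ 1 = min(1, 1 − 0.78 + 1.00) = min(1, 1.22) = 1.00
x ⊙ (x ⇒ 1) = max(0, 0.78 + 1.00 − 1) = max(0, 0.78) = 0.78
¬((z ⊙ 1) ⊙ y) ⊙ (x ⊙ (x ⇒ 1)) = max(0, 0.89 + 0.78 − 1) = max(0, 0.67) = 0.67

0.67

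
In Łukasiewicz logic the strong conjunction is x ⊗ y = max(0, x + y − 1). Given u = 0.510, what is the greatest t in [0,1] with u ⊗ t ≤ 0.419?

The residuum of the Łukasiewicz t-norm gives the supremum: min(1, 1 − 0.510 + 0.419).
1 − 0.510 + 0.419 = 0.909, so t = min(1, 0.909) = 0.909.
Check: 0.510 ⊗ 0.909 = max(0, 0.419) = 0.419 ≤ 0.419.

0.909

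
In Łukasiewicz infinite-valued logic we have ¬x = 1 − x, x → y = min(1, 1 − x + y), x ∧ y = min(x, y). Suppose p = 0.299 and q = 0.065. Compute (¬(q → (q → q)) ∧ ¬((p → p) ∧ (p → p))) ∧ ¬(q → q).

q → q = min(1, 1 − 0.065 + 0.065) = min(1, 1.000) = 1.000
q → (q → q) = min(1, 1 − 0.065 + 1.000) = min(1, 1.935) = 1.000
¬(q → (q → q)) = 1 − 1.000 = 0.000
p → p = min(1, 1 − 0.299 + 0.299) = min(1, 1.000) = 1.000
(p → p) ∧ (p → p) = min(1.000, 1.000) = 1.000
¬((p → p) ∧ (p → p)) = 1 − 1.000 = 0.000
¬(q → (q → q)) ∧ ¬((p → p) ∧ (p → p)) = min(0.000, 0.000) = 0.000
¬(q → q) = 1 − 1.000 = 0.000
(¬(q → (q → q)) ∧ ¬((p → p) ∧ (p → p))) ∧ ¬(q → q) = min(0.000, 0.000) = 0.000

0.000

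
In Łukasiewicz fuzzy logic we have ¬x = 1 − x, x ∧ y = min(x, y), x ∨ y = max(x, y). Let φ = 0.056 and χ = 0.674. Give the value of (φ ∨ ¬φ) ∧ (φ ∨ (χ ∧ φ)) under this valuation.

0.056

¬φ = 1 − 0.056 = 0.944
φ ∨ ¬φ = max(0.056, 0.944) = 0.944
χ ∧ φ = min(0.674, 0.056) = 0.056
φ ∨ (χ ∧ φ) = max(0.056, 0.056) = 0.056
(φ ∨ ¬φ) ∧ (φ ∨ (χ ∧ φ)) = min(0.944, 0.056) = 0.056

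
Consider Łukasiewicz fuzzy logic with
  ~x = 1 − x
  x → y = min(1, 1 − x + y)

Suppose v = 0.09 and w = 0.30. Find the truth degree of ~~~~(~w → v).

0.39

~w = 1 − 0.30 = 0.70
~w → v = min(1, 1 − 0.70 + 0.09) = min(1, 0.39) = 0.39
~(~w → v) = 1 − 0.39 = 0.61
~~(~w → v) = 1 − 0.61 = 0.39
~~~(~w → v) = 1 − 0.39 = 0.61
~~~~(~w → v) = 1 − 0.61 = 0.39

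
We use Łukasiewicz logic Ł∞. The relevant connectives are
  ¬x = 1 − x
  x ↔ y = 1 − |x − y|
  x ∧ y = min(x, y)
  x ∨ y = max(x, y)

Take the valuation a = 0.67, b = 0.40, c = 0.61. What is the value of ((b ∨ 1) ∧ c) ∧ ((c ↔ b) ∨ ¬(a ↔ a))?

0.61

b ∨ 1 = max(0.40, 1.00) = 1.00
(b ∨ 1) ∧ c = min(1.00, 0.61) = 0.61
c ↔ b = 1 − |0.61 − 0.40| = 1 − 0.21 = 0.79
a ↔ a = 1 − |0.67 − 0.67| = 1 − 0.00 = 1.00
¬(a ↔ a) = 1 − 1.00 = 0.00
(c ↔ b) ∨ ¬(a ↔ a) = max(0.79, 0.00) = 0.79
((b ∨ 1) ∧ c) ∧ ((c ↔ b) ∨ ¬(a ↔ a)) = min(0.61, 0.79) = 0.61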